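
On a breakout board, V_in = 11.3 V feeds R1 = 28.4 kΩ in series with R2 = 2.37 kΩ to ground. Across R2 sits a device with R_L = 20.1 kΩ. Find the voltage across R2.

V_out ≈ 0.785 V

R2 ‖ R_L = (2.37 × 20.1)/(2.37 + 20.1) = 2.120 kΩ.
Then V_out = V_in · R2'/(R1 + R2') = 11.3 × 2.120/30.52 = 0.7849 V.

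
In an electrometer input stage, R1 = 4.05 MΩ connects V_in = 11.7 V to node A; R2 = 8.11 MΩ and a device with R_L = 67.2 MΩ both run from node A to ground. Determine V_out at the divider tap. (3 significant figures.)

V_out ≈ 7.50 V

First combine the lower leg with the load: R2 ‖ R_L = 7.237 MΩ.
Then V_out = V_in · R2'/(R1 + R2') = 11.7 × 7.237/11.29 = 7.502 V.
(Unloaded it would be 7.80 V; the load pulls it down.)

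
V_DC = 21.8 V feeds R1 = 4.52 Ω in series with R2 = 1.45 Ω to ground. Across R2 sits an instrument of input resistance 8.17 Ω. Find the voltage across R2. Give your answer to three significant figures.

The load sits in parallel with R2, giving an effective lower resistance R2' = R2·R_L/(R2+R_L) = 1.231 Ω.
Voltage divider with the loaded lower leg: V_out = 21.8 × 1.231/(4.52 + 1.231) = 21.8 × 0.2141 = 4.668 V.
(Unloaded it would be 5.29 V; the load pulls it down.)

V_out ≈ 4.67 V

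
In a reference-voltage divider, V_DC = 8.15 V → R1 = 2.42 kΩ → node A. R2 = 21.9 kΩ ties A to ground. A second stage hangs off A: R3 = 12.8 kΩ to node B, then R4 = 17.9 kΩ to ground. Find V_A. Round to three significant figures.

V_A ≈ 6.85 V

Looking into the second stage from A: R3 + R4 = 30.70 kΩ appears in parallel with R2.
Effective lower resistance at A: R2 ‖ 30.70 = 12.78 kΩ.
So V_A = 8.15 × 0.8408 = 6.853 V.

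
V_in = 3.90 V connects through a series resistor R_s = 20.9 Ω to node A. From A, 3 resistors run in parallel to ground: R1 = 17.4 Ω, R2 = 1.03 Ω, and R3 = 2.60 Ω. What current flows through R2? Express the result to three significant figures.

I ≈ 0.124 A

Equivalent of the parallel group: R_p = 0.7077 Ω.
V_A by voltage divider: V_A = 3.90 × 0.7077/(20.9 + 0.7077) = 0.1277 V.
Branch current I = V_A/R2 = 0.1277/1.03 = 0.1240 A.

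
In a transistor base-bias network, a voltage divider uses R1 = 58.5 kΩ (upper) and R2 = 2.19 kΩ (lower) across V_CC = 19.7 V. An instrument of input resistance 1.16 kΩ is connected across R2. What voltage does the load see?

The load sits in parallel with R2, giving an effective lower resistance R2' = R2·R_L/(R2+R_L) = 0.7583 kΩ.
Now apply the divider: V_out = 19.7 × 0.01280 = 0.2521 V.
(Unloaded it would be 0.711 V; the load pulls it down.)

V_out ≈ 0.252 V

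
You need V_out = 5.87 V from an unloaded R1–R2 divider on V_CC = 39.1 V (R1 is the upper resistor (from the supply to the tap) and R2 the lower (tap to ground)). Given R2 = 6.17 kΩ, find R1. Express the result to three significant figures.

The divider ratio is R2/(R1+R2) = 5.87/39.1 = 0.1501.
Rearranging, R1 = R2·(1−k)/k = 6.17 × 5.661 = 34.93 kΩ.

R1 ≈ 34.9 kΩ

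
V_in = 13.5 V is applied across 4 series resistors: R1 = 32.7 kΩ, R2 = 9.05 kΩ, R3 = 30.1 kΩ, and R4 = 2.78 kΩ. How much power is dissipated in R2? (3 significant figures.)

The common current is I = 13.5/74.63 = 0.1809 mA.
V(R2) = I·R = 1.637 V; P = V·I = 1.637 × 0.1809 = 0.2961 mW.

P ≈ 0.296 mW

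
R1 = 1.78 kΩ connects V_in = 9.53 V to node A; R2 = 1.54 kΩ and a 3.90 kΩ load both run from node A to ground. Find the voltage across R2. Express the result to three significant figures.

First combine the lower leg with the load: R2 ‖ R_L = 1.104 kΩ.
Now apply the divider: V_out = 9.53 × 0.3828 = 3.648 V.

V_out ≈ 3.65 V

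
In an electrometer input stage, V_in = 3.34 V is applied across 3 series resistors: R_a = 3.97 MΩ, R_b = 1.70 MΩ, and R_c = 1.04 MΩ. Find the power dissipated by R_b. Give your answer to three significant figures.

P ≈ 0.421 µW

ΣR = 6.710 MΩ → I = 3.34/6.710 = 0.4978 µA.
P = I²R = 0.2478 × 1.70 = 0.4212 µW.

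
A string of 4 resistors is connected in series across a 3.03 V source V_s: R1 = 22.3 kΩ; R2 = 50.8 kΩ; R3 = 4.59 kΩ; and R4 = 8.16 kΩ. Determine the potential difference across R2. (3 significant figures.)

V ≈ 1.79 V

ΣR = 22.3 + 50.8 + 4.59 + 8.16 = 85.85 kΩ.
By the voltage-divider rule, V = 3.03 × 50.80/85.85 = 1.793 V.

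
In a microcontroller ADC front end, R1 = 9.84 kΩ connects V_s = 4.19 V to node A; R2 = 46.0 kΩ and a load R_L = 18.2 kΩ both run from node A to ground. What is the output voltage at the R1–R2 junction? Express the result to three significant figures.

The load sits in parallel with R2, giving an effective lower resistance R2' = R2·R_L/(R2+R_L) = 13.04 kΩ.
Now apply the divider: V_out = 4.19 × 0.5699 = 2.388 V.

V_out ≈ 2.39 V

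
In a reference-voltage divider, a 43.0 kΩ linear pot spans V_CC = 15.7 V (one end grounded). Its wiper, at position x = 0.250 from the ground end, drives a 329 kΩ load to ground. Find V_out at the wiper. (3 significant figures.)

Split the track: R_lower = x·R_p = 10.75 kΩ, R_upper = (1−x)·R_p = 32.25 kΩ.
R_L loads the lower segment: effective lower R = 10.41 kΩ.
Then V_out = V_CC · 10.41/(32.25 + 10.41) = 3.831 V.

V_out ≈ 3.83 V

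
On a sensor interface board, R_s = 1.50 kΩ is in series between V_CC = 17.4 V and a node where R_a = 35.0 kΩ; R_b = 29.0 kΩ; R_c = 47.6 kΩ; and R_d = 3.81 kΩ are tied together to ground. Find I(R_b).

I ≈ 0.395 mA

Parallel bank: R_p = 1/(1/35.0 + 1/29.0 + 1/47.6 + 1/3.81) = 2.886 kΩ.
V_A by voltage divider: V_A = 17.4 × 2.886/(1.50 + 2.886) = 11.45 V.
Branch current I = V_A/R_b = 11.45/29.0 = 0.3948 mA.
(Equivalently: I_total = 3.967 mA, then current-divider fraction G_k/ΣG = 0.09951.)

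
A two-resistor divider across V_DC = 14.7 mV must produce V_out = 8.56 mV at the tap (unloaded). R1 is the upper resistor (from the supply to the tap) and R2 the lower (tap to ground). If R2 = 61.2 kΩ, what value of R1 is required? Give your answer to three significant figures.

R1 ≈ 43.9 kΩ

The divider ratio is R2/(R1+R2) = 8.56/14.7 = 0.5823.
R1 = R2·(1/k − 1) = 61.2 × 0.7173 = 43.90 kΩ.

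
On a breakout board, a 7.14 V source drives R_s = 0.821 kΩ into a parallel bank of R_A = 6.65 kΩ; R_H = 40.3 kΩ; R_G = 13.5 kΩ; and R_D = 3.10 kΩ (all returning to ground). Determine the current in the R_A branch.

I ≈ 0.731 mA

Combine the parallel branches: R_p = (1/6.65 + 1/40.3 + 1/13.5 + 1/3.10)⁻¹ = 1.749 kΩ.
Node voltage V_A = V_CC · R_p/(R_s + R_p) = 7.14 × 0.6805 = 4.859 V.
I(R_A) = V_A / R_A = 4.859/6.65 = 0.7307 mA.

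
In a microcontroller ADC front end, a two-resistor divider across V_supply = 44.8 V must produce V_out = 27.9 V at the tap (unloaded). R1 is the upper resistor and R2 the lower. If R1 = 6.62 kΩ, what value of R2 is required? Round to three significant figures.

The divider ratio is R2/(R1+R2) = 27.9/44.8 = 0.6228.
So R2 = R1 · V_out/(V_supply − V_out) = 6.62 × 27.9/(44.8 − 27.9) = 6.62 × 1.651 = 10.93 kΩ.

R2 ≈ 10.9 kΩ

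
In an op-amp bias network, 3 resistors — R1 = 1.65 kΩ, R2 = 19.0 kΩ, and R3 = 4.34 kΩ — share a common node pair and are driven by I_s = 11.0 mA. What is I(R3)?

I ≈ 2.85 mA

Conductances: ΣG = 1/1.65 + 1/19.0 + 1/4.34 = 0.8891 (1/kΩ).
By the current-divider rule, I = I_s · G_k/ΣG = 11.0 × 0.2592 = 2.851 mA.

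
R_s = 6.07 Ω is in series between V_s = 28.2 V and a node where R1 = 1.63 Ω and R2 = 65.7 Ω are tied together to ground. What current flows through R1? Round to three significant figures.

I ≈ 3.59 A

Combine the parallel branches: R_p = (1/1.63 + 1/65.7)⁻¹ = 1.591 Ω.
Node voltage V_A = V_s · R_p/(R_s + R_p) = 28.2 × 0.2076 = 5.855 V.
I(R1) = V_A / R1 = 5.855/1.63 = 3.592 A.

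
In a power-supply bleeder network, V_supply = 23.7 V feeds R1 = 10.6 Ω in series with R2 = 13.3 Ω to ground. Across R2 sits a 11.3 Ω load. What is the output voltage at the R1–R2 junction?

V_out ≈ 8.67 V

R2 ‖ R_L = (13.3 × 11.3)/(13.3 + 11.3) = 6.109 Ω.
Now apply the divider: V_out = 23.7 × 0.3656 = 8.665 V.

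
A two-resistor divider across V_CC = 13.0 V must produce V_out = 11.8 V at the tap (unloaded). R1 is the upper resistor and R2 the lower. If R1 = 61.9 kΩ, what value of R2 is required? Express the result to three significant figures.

R2 ≈ 609 kΩ

Required fraction k = V_out/V_CC = 0.9077.
R2 = R1 · 0.9077/(1 − 0.9077) = 608.7 kΩ.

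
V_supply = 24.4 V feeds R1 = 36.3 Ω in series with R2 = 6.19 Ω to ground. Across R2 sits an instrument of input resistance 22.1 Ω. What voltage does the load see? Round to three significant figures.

V_out ≈ 2.87 V

The load sits in parallel with R2, giving an effective lower resistance R2' = R2·R_L/(R2+R_L) = 4.836 Ω.
Now apply the divider: V_out = 24.4 × 0.1176 = 2.868 V.
(Unloaded it would be 3.55 V; the load pulls it down.)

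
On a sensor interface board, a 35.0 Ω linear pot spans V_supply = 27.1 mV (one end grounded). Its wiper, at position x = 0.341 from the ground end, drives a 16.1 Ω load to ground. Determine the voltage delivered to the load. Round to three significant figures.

Split the track: R_lower = x·R_p = 11.94 Ω, R_upper = (1−x)·R_p = 23.07 Ω.
(x·R_p) ‖ R_L = 6.854 Ω.
Loaded-divider output: V_out = 27.1 × 0.2291 = 6.208 mV.

V_out ≈ 6.21 mV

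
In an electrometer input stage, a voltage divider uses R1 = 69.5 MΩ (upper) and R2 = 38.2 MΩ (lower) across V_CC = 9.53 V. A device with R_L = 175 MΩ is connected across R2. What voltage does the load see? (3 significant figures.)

V_out ≈ 2.96 V

The load sits in parallel with R2, giving an effective lower resistance R2' = R2·R_L/(R2+R_L) = 31.36 MΩ.
Now apply the divider: V_out = 9.53 × 0.3109 = 2.963 V.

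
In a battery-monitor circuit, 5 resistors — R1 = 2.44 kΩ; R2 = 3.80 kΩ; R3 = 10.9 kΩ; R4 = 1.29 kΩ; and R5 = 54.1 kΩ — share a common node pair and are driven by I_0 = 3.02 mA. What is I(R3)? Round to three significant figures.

I ≈ 0.178 mA

Conductances: ΣG = 1/2.44 + 1/3.80 + 1/10.9 + 1/1.29 + 1/54.1 = 1.558 (1/kΩ).
By the current-divider rule, I = I_0 · G_k/ΣG = 3.02 × 0.05887 = 0.1778 mA.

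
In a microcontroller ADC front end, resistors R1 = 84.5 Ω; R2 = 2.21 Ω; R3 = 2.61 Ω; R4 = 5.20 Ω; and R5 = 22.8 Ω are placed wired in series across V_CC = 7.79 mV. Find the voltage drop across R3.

V ≈ 0.173 mV

Total series resistance ΣR = 84.5 + 2.21 + 2.61 + 5.20 + 22.8 = 117.3 Ω.
Voltage divider: V = V_CC · (2.610 / 117.3) = 7.79 × 0.02225 = 0.1733 mV.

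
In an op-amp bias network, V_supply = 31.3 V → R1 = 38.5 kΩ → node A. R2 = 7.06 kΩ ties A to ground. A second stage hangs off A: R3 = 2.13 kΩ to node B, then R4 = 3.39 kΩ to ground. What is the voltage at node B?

Looking into the second stage from A: R3 + R4 = 5.520 kΩ appears in parallel with R2.
R2 ‖ (R3+R4) = 3.098 kΩ.
First divider: V_A = V_supply · 3.098/(38.5 + 3.098) = 2.331 V.
Then the unloaded second divider: V_B = V_A × R4/(R3+R4) = 2.331 × 0.6141 = 1.432 V.

V_B ≈ 1.43 V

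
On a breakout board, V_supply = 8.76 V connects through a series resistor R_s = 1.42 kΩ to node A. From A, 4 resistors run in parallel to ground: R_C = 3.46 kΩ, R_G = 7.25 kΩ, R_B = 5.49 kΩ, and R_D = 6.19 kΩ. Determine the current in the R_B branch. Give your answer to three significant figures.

I ≈ 0.762 mA

Equivalent of the parallel group: R_p = 1.298 kΩ.
V_A = 8.76 × 1.298/2.718 = 4.183 V.
I(R_B) = V_A / R_B = 4.183/5.49 = 0.7619 mA.
(Equivalently: I_total = 3.223 mA, then current-divider fraction G_k/ΣG = 0.2364.)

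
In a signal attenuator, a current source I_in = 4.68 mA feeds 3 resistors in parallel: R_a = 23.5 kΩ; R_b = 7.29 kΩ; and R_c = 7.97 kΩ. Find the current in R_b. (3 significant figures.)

I ≈ 2.10 mA

ΣG = 1/23.5 + 1/7.29 + 1/7.97 = 0.3052.
Current divider: I(R_b) = I_in · G_k/ΣG = 4.68 × (0.1372/0.3052) = 4.68 × 0.4495 = 2.103 mA.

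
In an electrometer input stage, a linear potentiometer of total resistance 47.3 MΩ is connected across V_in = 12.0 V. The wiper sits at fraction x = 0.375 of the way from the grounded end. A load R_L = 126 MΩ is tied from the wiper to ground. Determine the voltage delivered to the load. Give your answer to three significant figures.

Lower segment x·R_p = 17.74 MΩ; upper segment (1−x)·R_p = 29.56 MΩ.
Lower segment in parallel with the load: 17.74 ‖ 126 = 15.55 MΩ.
Then V_out = V_in · 15.55/(29.56 + 15.55) = 4.136 V.

V_out ≈ 4.14 V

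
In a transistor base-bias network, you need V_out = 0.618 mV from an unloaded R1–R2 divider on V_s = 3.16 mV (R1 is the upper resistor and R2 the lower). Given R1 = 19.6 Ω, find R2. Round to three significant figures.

R2 ≈ 4.77 Ω

Required fraction k = V_out/V_s = 0.1956.
R2 = R1 · 0.1956/(1 − 0.1956) = 4.765 Ω.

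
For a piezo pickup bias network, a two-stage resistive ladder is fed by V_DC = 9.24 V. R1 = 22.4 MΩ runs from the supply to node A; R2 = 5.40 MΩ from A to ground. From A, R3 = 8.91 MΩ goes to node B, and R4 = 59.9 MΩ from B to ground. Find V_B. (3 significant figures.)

Node A sees R2 in parallel with the series input of stage 2, R3 + R4 = 68.81 MΩ.
Effective lower resistance at A: R2 ‖ 68.81 = 5.007 MΩ.
So V_A = 9.24 × 0.1827 = 1.688 V.
V_B = V_A × 0.8705 = 1.469 V.

V_B ≈ 1.47 V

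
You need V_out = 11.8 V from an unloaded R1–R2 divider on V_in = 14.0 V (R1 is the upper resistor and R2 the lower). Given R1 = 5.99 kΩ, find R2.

Required fraction k = V_out/V_in = 0.8429.
R2 = R1 · 0.8429/(1 − 0.8429) = 32.13 kΩ.

R2 ≈ 32.1 kΩ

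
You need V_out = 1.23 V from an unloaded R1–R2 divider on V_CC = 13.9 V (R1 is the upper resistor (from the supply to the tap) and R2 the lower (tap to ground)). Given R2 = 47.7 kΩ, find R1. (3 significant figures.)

R1 ≈ 491 kΩ

The divider ratio is R2/(R1+R2) = 1.23/13.9 = 0.08849.
Rearranging, R1 = R2·(1−k)/k = 47.7 × 10.30 = 491.3 kΩ.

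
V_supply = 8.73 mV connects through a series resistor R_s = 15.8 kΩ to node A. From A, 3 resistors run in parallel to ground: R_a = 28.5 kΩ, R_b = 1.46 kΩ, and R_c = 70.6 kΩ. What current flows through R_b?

I ≈ 0.475 µA

Combine the parallel branches: R_p = (1/28.5 + 1/1.46 + 1/70.6)⁻¹ = 1.362 kΩ.
V_A = 8.73 × 1.362/17.16 = 0.6929 mV.
Branch current I = V_A/R_b = 0.6929/1.46 = 0.4746 µA.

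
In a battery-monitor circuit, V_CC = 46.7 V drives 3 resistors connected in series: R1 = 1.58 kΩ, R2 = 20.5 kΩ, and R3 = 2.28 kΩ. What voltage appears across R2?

Series total: ΣR = 1.58 + 20.5 + 2.28 = 24.36 kΩ.
By the voltage-divider rule, V = 46.7 × 20.50/24.36 = 39.30 V.

V ≈ 39.3 V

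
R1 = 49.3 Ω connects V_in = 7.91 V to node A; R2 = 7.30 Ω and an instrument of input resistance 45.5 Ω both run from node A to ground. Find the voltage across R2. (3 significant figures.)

V_out ≈ 0.895 V

The load sits in parallel with R2, giving an effective lower resistance R2' = R2·R_L/(R2+R_L) = 6.291 Ω.
Now apply the divider: V_out = 7.91 × 0.1132 = 0.8951 V.
(Unloaded it would be 1.02 V; the load pulls it down.)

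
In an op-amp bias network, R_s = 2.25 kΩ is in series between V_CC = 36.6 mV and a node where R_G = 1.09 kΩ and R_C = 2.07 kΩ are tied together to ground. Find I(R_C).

I ≈ 4.26 µA

Parallel bank: R_p = 1/(1/1.09 + 1/2.07) = 0.7140 kΩ.
V_A by voltage divider: V_A = 36.6 × 0.7140/(2.25 + 0.7140) = 8.817 mV.
I(R_C) = V_A / R_C = 8.817/2.07 = 4.259 µA.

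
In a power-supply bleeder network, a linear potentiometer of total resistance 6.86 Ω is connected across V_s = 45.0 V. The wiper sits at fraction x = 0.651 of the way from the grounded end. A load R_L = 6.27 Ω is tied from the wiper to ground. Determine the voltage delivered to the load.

V_out ≈ 23.5 V

The pot divides into 2.394 Ω above the wiper and 4.466 Ω below.
(x·R_p) ‖ R_L = 2.608 Ω.
Then V_out = V_s · 2.608/(2.394 + 2.608) = 23.46 V.
(Unloaded: V_out = x·V_s = 29.3 V.)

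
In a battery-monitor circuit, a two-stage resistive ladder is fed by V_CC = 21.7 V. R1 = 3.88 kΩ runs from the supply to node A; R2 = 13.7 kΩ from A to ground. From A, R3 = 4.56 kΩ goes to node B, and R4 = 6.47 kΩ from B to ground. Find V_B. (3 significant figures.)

Looking into the second stage from A: R3 + R4 = 11.03 kΩ appears in parallel with R2.
R2 ‖ (R3+R4) = 6.110 kΩ.
So V_A = 21.7 × 0.6116 = 13.27 V.
Then the unloaded second divider: V_B = V_A × R4/(R3+R4) = 13.27 × 0.5866 = 7.785 V.

V_B ≈ 7.79 V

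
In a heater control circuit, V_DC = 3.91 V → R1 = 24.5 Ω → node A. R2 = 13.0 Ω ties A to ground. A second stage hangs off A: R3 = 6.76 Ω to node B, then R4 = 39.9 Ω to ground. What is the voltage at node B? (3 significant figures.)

V_B ≈ 0.981 V

The second stage (R3 + R4 = 46.66 Ω) loads node A in parallel with R2.
R2 ‖ (R3+R4) = 10.17 Ω.
V_A = 3.91 × 10.17/(24.5 + 10.17) = 1.147 V.
Then the unloaded second divider: V_B = V_A × R4/(R3+R4) = 1.147 × 0.8551 = 0.9806 V.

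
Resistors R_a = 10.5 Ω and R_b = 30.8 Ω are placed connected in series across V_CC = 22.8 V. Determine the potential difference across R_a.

V ≈ 5.80 V

ΣR = 10.5 + 30.8 = 41.30 Ω.
Voltage divider: V = V_CC · (10.50 / 41.30) = 22.8 × 0.2542 = 5.797 V.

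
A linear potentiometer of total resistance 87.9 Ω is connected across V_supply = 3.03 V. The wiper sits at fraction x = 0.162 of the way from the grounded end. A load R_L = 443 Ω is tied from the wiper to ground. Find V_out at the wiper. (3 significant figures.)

The pot divides into 73.66 Ω above the wiper and 14.24 Ω below.
(x·R_p) ‖ R_L = 13.80 Ω.
Then V_out = V_supply · 13.80/(73.66 + 13.80) = 0.4780 V.
(Unloaded: V_out = x·V_supply = 0.491 V.)

V_out ≈ 0.478 V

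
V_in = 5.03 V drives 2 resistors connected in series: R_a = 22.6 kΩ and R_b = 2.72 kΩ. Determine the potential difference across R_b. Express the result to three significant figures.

V ≈ 0.540 V

ΣR = 22.6 + 2.72 = 25.32 kΩ.
V = V_in · R/ΣR = 5.03 × 0.1074 = 0.5403 V.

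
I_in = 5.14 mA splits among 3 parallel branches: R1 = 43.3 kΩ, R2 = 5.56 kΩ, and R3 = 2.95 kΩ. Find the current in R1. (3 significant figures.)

I ≈ 0.219 mA

Conductances: ΣG = 1/43.3 + 1/5.56 + 1/2.95 = 0.5419 (1/kΩ).
Current divider: I(R1) = I_in · G_k/ΣG = 5.14 × (0.02309/0.5419) = 5.14 × 0.04262 = 0.2190 mA.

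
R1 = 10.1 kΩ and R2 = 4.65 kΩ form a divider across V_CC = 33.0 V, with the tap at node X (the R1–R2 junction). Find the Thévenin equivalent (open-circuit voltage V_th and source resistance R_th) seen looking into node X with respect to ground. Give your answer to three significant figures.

V_th ≈ 10.4 V, R_th ≈ 3.18 kΩ

V_th is the unloaded tap voltage: V_CC · R2/(R1+R2) = 33.0 × 0.3153 = 10.40 V.
With V_CC suppressed (replaced by a short), R_th = R1 ‖ R2 = (10.10 × 4.65)/(10.10 + 4.65) = 3.184 kΩ.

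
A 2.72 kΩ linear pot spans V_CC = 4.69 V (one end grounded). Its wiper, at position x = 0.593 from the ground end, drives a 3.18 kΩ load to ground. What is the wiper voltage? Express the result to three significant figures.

Split the track: R_lower = x·R_p = 1.613 kΩ, R_upper = (1−x)·R_p = 1.107 kΩ.
Lower segment in parallel with the load: 1.613 ‖ 3.18 = 1.070 kΩ.
Then V_out = V_CC · 1.070/(1.107 + 1.070) = 2.305 V.

V_out ≈ 2.31 V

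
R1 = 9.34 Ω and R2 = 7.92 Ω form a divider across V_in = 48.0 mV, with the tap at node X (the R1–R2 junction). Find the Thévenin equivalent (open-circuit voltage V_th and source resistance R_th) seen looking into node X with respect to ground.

V_th ≈ 22.0 mV, R_th ≈ 4.29 Ω

Open-circuit (no load on X): V_th = V_in · R2/(R1 + R2) = 48.0 × 7.92/(9.340 + 7.92) = 22.03 mV.
Zeroing V_in shorts the top of R1 to ground, so R_th = R1 ‖ R2 = 4.286 Ω.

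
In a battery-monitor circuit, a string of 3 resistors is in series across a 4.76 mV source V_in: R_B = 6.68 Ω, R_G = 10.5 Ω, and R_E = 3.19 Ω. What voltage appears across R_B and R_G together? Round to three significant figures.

V ≈ 4.01 mV

ΣR = 6.68 + 10.5 + 3.19 = 20.37 Ω.
R_{R_B..R_G} = 6.68 + 10.5 = 17.18 Ω.
By the voltage-divider rule, V = 4.76 × 17.18/20.37 = 4.015 mV.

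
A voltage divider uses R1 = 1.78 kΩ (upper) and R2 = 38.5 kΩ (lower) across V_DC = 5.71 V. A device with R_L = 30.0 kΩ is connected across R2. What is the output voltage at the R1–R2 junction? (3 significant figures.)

V_out ≈ 5.16 V

R2 ‖ R_L = (38.5 × 30.0)/(38.5 + 30.0) = 16.86 kΩ.
Then V_out = V_DC · R2'/(R1 + R2') = 5.71 × 16.86/18.64 = 5.165 V.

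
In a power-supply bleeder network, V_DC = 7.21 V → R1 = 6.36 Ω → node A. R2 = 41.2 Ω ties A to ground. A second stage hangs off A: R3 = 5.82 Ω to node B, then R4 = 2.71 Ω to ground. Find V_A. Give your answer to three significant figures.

Node A sees R2 in parallel with the series input of stage 2, R3 + R4 = 8.530 Ω.
R2 ‖ (R3+R4) = 7.067 Ω.
So V_A = 7.21 × 0.5263 = 3.795 V.

V_A ≈ 3.79 V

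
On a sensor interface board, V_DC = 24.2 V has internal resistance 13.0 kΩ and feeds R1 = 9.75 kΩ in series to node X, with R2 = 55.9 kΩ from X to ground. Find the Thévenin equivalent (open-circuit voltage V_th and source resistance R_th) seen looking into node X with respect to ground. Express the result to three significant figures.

R1' = 13.0 + 9.75 = 22.75 kΩ (source resistance + R1).
Open-circuit (no load on X): V_th = V_DC · R2/(R1' + R2) = 24.2 × 55.9/(22.75 + 55.9) = 17.20 V.
Looking into X with the source shorted: R_th = R1'·R2/(R1'+R2) = 22.75 × 55.9/78.65 = 16.17 kΩ.

V_th ≈ 17.2 V, R_th ≈ 16.2 kΩ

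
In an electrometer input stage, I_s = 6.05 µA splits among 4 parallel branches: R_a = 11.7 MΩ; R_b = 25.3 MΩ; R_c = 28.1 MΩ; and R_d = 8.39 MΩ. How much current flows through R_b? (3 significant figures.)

I ≈ 0.855 µA

Total conductance ΣG = 1/11.7 + 1/25.3 + 1/28.1 + 1/8.39 = 0.2798 (units of 1/MΩ).
Current divider: I(R_b) = I_s · G_k/ΣG = 6.05 × (0.03953/0.2798) = 6.05 × 0.1413 = 0.8547 µA.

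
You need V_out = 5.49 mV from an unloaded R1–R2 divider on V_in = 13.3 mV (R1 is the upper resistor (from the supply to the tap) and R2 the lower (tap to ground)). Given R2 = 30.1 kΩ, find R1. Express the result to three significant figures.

V_out/V_in = R2/(R1+R2) = 0.4128.
R1 = R2·(1/k − 1) = 30.1 × 1.423 = 42.82 kΩ.

R1 ≈ 42.8 kΩ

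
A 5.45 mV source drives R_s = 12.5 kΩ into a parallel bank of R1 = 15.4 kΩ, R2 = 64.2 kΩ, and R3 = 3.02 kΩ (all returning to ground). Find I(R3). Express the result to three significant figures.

Equivalent of the parallel group: R_p = 2.429 kΩ.
V_A by voltage divider: V_A = 5.45 × 2.429/(12.5 + 2.429) = 0.8868 mV.
Branch current I = V_A/R3 = 0.8868/3.02 = 0.2937 µA.
(Equivalently: I_total = 0.3651 µA, then current-divider fraction G_k/ΣG = 0.8044.)

I ≈ 0.294 µA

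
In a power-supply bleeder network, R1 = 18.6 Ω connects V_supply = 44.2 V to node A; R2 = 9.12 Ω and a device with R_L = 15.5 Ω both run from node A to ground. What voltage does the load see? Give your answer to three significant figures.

First combine the lower leg with the load: R2 ‖ R_L = 5.742 Ω.
Voltage divider with the loaded lower leg: V_out = 44.2 × 5.742/(18.6 + 5.742) = 44.2 × 0.2359 = 10.43 V.

V_out ≈ 10.4 V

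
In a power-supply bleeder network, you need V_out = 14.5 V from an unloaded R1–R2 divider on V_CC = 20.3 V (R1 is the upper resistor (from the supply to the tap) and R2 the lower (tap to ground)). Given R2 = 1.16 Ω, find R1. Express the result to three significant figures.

R1 ≈ 0.464 Ω

The divider ratio is R2/(R1+R2) = 14.5/20.3 = 0.7143.
So R1 = R2 · (V_CC/V_out − 1) = 1.16 × (20.3/14.5 − 1) = 1.16 × 0.4000 = 0.4640 Ω.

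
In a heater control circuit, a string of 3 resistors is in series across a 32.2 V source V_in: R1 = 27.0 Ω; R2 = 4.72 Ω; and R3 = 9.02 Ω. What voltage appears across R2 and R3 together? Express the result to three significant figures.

Series total: ΣR = 27.0 + 4.72 + 9.02 = 40.74 Ω.
R_{R2..R3} = 4.72 + 9.02 = 13.74 Ω.
By the voltage-divider rule, V = 32.2 × 13.74/40.74 = 10.86 V.

V ≈ 10.9 V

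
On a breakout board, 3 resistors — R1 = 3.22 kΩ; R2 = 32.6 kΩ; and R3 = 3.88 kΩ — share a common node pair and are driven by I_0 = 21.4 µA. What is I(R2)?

Conductances: ΣG = 1/3.22 + 1/32.6 + 1/3.88 = 0.5990 (1/kΩ).
R2 takes the fraction G_k/ΣG = 0.03067/0.5990 = 0.05121, so I = 21.4 × 0.05121 = 1.096 µA.

I ≈ 1.10 µA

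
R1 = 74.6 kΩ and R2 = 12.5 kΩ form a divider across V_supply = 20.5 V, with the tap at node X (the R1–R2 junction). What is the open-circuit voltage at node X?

V_th ≈ 2.94 V

Open-circuit (no load on X): V_th = V_supply · R2/(R1 + R2) = 20.5 × 12.5/(74.60 + 12.5) = 2.942 V.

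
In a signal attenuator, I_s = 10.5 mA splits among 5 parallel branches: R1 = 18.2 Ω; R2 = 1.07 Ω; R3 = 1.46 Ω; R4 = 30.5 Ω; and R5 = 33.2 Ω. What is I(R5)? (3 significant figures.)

I ≈ 0.182 mA

Conductances: ΣG = 1/18.2 + 1/1.07 + 1/1.46 + 1/30.5 + 1/33.2 = 1.737 (1/Ω).
R5 takes the fraction G_k/ΣG = 0.03012/1.737 = 0.01734, so I = 10.5 × 0.01734 = 0.1820 mA.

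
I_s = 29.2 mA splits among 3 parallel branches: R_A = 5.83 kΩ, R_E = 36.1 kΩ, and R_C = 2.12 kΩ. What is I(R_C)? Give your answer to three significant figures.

I ≈ 20.5 mA

ΣG = 1/5.83 + 1/36.1 + 1/2.12 = 0.6709.
R_C takes the fraction G_k/ΣG = 0.4717/0.6709 = 0.7031, so I = 29.2 × 0.7031 = 20.53 mA.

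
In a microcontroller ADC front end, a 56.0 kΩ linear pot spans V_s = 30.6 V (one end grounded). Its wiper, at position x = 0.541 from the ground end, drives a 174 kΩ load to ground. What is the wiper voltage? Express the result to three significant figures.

V_out ≈ 15.3 V

The pot divides into 25.70 kΩ above the wiper and 30.30 kΩ below.
Lower segment in parallel with the load: 30.30 ‖ 174 = 25.80 kΩ.
V_out = 30.6 × 25.80/(25.70 + 25.80) = 15.33 V.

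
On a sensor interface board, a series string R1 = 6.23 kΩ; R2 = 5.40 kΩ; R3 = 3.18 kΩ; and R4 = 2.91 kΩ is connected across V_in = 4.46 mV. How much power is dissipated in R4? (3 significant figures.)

The common current is I = 4.46/17.72 = 0.2517 µA.
P(R4) = I²·R4 = (0.2517)² × 2.91 = 0.1843 nW.

P ≈ 0.184 nW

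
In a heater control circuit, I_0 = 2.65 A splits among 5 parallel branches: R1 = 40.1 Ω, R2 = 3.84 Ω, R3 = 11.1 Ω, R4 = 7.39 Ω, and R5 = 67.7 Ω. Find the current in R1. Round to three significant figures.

I ≈ 0.126 A

ΣG = 1/40.1 + 1/3.84 + 1/11.1 + 1/7.39 + 1/67.7 = 0.5255.
R1 takes the fraction G_k/ΣG = 0.02494/0.5255 = 0.04745, so I = 2.65 × 0.04745 = 0.1257 A.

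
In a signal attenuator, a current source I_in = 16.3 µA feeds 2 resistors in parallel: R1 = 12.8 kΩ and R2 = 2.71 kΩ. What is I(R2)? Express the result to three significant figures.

I ≈ 13.5 µA

For two parallel branches, I_k = I_in · (other R)/(sum of R).
I(R2) = 16.3 × 12.8/(12.8 + 2.71) = 16.3 × 0.8253 = 13.45 µA.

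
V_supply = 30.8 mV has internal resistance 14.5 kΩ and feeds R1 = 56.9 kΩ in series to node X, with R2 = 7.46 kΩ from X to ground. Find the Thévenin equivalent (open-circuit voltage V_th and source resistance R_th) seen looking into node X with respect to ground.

V_th ≈ 2.91 mV, R_th ≈ 6.75 kΩ

R1' = 14.5 + 56.9 = 71.40 kΩ (source resistance + R1).
With X open, the divider is unloaded: V_th = 30.8 × 7.46/78.86 = 2.914 mV.
With V_supply suppressed (replaced by a short), R_th = R1' ‖ R2 = (71.40 × 7.46)/(71.40 + 7.46) = 6.754 kΩ.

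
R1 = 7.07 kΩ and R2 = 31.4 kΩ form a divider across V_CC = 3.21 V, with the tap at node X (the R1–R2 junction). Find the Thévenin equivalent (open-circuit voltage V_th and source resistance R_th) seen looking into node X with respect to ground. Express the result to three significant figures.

With X open, the divider is unloaded: V_th = 3.21 × 31.4/38.47 = 2.620 V.
Zeroing V_CC shorts the top of R1 to ground, so R_th = R1 ‖ R2 = 5.771 kΩ.

V_th ≈ 2.62 V, R_th ≈ 5.77 kΩ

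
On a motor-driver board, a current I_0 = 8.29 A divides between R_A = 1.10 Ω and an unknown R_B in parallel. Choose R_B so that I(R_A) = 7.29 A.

R_B ≈ 8.02 Ω

The fraction through R_A equals R_B/(R_A+R_B).
With f = 0.8794, R_B = R_A · f/(1−f) = 1.10 × 7.290 = 8.019 Ω.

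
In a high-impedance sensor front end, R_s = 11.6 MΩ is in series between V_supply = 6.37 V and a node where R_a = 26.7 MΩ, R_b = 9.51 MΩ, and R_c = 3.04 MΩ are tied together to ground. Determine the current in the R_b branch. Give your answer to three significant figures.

Equivalent of the parallel group: R_p = 2.121 MΩ.
Node voltage V_A = V_supply · R_p/(R_s + R_p) = 6.37 × 0.1546 = 0.9845 V.
I(R_b) = V_A / R_b = 0.9845/9.51 = 0.1035 µA.
(Check via current divider: I_total = 0.4643 µA; share G_k/ΣG = 0.2230 → same result.)

I ≈ 0.104 µA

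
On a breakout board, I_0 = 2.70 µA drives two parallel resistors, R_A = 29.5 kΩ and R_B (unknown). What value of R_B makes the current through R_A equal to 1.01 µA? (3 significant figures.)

Two-branch current divider: I_A = I_0 · R_B/(R_A + R_B).
1.01/2.70 = R_B/(R_A + R_B) → R_B = R_A · (0.3741)/(1 − 0.3741) = 29.5 × 0.5976 = 17.63 kΩ.

R_B ≈ 17.6 kΩ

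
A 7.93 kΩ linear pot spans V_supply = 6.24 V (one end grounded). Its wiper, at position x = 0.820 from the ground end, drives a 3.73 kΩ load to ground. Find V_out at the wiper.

The pot divides into 1.427 kΩ above the wiper and 6.503 kΩ below.
(x·R_p) ‖ R_L = 2.370 kΩ.
Then V_out = V_supply · 2.370/(1.427 + 2.370) = 3.895 V.
(Unloaded: V_out = x·V_supply = 5.12 V.)

V_out ≈ 3.89 V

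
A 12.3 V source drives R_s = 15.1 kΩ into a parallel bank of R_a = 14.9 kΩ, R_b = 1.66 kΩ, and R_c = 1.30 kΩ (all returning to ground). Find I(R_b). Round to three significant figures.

Equivalent of the parallel group: R_p = 0.6950 kΩ.
Node voltage V_A = V_DC · R_p/(R_s + R_p) = 12.3 × 0.04400 = 0.5412 V.
I(R_b) = V_A / R_b = 0.5412/1.66 = 0.3261 mA.

I ≈ 0.326 mA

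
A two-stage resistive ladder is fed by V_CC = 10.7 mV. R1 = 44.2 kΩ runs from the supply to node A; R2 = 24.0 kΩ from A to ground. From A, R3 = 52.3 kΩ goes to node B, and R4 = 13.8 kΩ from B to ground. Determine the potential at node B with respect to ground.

Node A sees R2 in parallel with the series input of stage 2, R3 + R4 = 66.10 kΩ.
Effective lower resistance at A: R2 ‖ 66.10 = 17.61 kΩ.
So V_A = 10.7 × 0.2849 = 3.048 mV.
Stage 2 is unloaded, so V_B = V_A · R4/(R3+R4) = 3.048 × 13.8/66.10 = 0.6364 mV.

V_B ≈ 0.636 mV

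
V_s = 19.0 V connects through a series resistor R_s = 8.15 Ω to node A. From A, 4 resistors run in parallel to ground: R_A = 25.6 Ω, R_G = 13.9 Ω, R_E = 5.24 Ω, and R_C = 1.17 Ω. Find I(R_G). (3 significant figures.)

Parallel bank: R_p = 1/(1/25.6 + 1/13.9 + 1/5.24 + 1/1.17) = 0.8646 Ω.
Node voltage V_A = V_s · R_p/(R_s + R_p) = 19.0 × 0.09592 = 1.822 V.
I(R_G) = V_A / R_G = 1.822/13.9 = 0.1311 A.
(Check via current divider: I_total = 2.108 A; share G_k/ΣG = 0.06220 → same result.)

I ≈ 0.131 A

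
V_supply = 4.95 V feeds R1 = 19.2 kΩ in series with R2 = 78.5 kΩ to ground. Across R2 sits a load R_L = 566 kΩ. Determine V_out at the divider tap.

V_out ≈ 3.87 V

The load sits in parallel with R2, giving an effective lower resistance R2' = R2·R_L/(R2+R_L) = 68.94 kΩ.
Then V_out = V_supply · R2'/(R1 + R2') = 4.95 × 68.94/88.14 = 3.872 V.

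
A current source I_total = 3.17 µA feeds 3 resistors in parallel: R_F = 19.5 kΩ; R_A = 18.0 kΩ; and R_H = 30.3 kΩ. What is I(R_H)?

I ≈ 0.748 µA

Total conductance ΣG = 1/19.5 + 1/18.0 + 1/30.3 = 0.1398 (units of 1/kΩ).
R_H takes the fraction G_k/ΣG = 0.03300/0.1398 = 0.2360, so I = 3.17 × 0.2360 = 0.7481 µA.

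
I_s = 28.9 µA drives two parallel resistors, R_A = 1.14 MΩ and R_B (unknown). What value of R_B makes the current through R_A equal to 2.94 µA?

R_B ≈ 0.129 MΩ

Two-branch current divider: I_A = I_s · R_B/(R_A + R_B).
With f = 0.1017, R_B = R_A · f/(1−f) = 1.14 × 0.1133 = 0.1291 MΩ.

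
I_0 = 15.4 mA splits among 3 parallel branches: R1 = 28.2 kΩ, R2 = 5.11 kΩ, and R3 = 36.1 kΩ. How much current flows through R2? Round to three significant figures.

Total conductance ΣG = 1/28.2 + 1/5.11 + 1/36.1 = 0.2589 (units of 1/kΩ).
By the current-divider rule, I = I_0 · G_k/ΣG = 15.4 × 0.7560 = 11.64 mA.

I ≈ 11.6 mA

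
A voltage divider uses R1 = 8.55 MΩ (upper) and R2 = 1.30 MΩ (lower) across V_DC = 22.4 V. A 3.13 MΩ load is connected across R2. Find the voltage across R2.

V_out ≈ 2.17 V

First combine the lower leg with the load: R2 ‖ R_L = 0.9185 MΩ.
Then V_out = V_DC · R2'/(R1 + R2') = 22.4 × 0.9185/9.469 = 2.173 V.
(Unloaded it would be 2.96 V; the load pulls it down.)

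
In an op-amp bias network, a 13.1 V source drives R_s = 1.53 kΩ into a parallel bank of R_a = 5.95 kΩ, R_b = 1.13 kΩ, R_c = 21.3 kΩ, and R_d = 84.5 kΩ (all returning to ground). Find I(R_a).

I ≈ 0.815 mA

Parallel bank: R_p = 1/(1/5.95 + 1/1.13 + 1/21.3 + 1/84.5) = 0.8994 kΩ.
V_A by voltage divider: V_A = 13.1 × 0.8994/(1.53 + 0.8994) = 4.850 V.
Branch current I = V_A/R_a = 4.850/5.95 = 0.8151 mA.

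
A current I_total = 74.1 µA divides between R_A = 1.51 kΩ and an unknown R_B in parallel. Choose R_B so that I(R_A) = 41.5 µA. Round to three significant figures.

The fraction through R_A equals R_B/(R_A+R_B).
With f = 0.5601, R_B = R_A · f/(1−f) = 1.51 × 1.273 = 1.922 kΩ.

R_B ≈ 1.92 kΩ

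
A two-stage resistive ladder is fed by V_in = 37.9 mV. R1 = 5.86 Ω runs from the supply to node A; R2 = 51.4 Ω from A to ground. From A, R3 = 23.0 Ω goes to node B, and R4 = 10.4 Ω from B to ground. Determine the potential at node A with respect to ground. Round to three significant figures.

The second stage (R3 + R4 = 33.40 Ω) loads node A in parallel with R2.
R2 ‖ (R3+R4) = 20.24 Ω.
So V_A = 37.9 × 0.7755 = 29.39 mV.

V_A ≈ 29.4 mV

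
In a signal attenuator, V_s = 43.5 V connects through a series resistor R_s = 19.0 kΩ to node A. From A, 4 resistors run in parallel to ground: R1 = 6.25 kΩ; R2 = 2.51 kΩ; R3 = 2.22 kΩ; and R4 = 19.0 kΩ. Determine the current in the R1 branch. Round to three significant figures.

Combine the parallel branches: R_p = (1/6.25 + 1/2.51 + 1/2.22 + 1/19.0)⁻¹ = 0.9421 kΩ.
V_A by voltage divider: V_A = 43.5 × 0.9421/(19.0 + 0.9421) = 2.055 V.
Branch current I = V_A/R1 = 2.055/6.25 = 0.3288 mA.

I ≈ 0.329 mA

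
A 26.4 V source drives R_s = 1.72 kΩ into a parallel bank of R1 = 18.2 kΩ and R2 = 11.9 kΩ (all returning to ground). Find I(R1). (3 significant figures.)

Equivalent of the parallel group: R_p = 7.195 kΩ.
Node voltage V_A = V_supply · R_p/(R_s + R_p) = 26.4 × 0.8071 = 21.31 V.
Branch current I = V_A/R1 = 21.31/18.2 = 1.171 mA.
(Check via current divider: I_total = 2.961 mA; share G_k/ΣG = 0.3953 → same result.)

I ≈ 1.17 mA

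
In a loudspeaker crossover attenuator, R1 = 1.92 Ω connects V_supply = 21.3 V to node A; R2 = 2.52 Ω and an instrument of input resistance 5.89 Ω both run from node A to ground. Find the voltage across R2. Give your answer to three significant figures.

V_out ≈ 10.2 V

The load sits in parallel with R2, giving an effective lower resistance R2' = R2·R_L/(R2+R_L) = 1.765 Ω.
Voltage divider with the loaded lower leg: V_out = 21.3 × 1.765/(1.92 + 1.765) = 21.3 × 0.4790 = 10.20 V.
(Unloaded it would be 12.1 V; the load pulls it down.)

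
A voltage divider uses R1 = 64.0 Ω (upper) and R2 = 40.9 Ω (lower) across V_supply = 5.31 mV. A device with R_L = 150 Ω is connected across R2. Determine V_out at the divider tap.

First combine the lower leg with the load: R2 ‖ R_L = 32.14 Ω.
Now apply the divider: V_out = 5.31 × 0.3343 = 1.775 mV.
(Unloaded it would be 2.07 mV; the load pulls it down.)

V_out ≈ 1.78 mV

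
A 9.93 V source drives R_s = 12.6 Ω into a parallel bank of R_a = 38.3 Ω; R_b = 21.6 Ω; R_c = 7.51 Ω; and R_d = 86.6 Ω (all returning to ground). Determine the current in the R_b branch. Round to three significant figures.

Combine the parallel branches: R_p = (1/38.3 + 1/21.6 + 1/7.51 + 1/86.6)⁻¹ = 4.606 Ω.
V_A = 9.93 × 4.606/17.21 = 2.658 V.
Branch current I = V_A/R_b = 2.658/21.6 = 0.1231 A.
(Equivalently: I_total = 0.5771 A, then current-divider fraction G_k/ΣG = 0.2132.)

I ≈ 0.123 A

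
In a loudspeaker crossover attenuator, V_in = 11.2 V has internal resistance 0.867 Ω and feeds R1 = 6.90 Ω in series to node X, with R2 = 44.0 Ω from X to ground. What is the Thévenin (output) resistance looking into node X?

R_th ≈ 6.60 Ω

R1' = 0.867 + 6.90 = 7.767 Ω (source resistance + R1).
With V_in suppressed (replaced by a short), R_th = R1' ‖ R2 = (7.767 × 44.0)/(7.767 + 44.0) = 6.602 Ω.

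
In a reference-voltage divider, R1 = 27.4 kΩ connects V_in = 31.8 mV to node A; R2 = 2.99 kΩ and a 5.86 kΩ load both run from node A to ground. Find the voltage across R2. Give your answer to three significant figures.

The load sits in parallel with R2, giving an effective lower resistance R2' = R2·R_L/(R2+R_L) = 1.980 kΩ.
Voltage divider with the loaded lower leg: V_out = 31.8 × 1.980/(27.4 + 1.980) = 31.8 × 0.06739 = 2.143 mV.

V_out ≈ 2.14 mV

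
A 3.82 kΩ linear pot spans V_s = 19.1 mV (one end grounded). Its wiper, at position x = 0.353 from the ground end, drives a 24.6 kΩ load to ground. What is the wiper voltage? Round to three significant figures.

The pot divides into 2.472 kΩ above the wiper and 1.348 kΩ below.
(x·R_p) ‖ R_L = 1.278 kΩ.
V_out = 19.1 × 1.278/(2.472 + 1.278) = 6.511 mV.

V_out ≈ 6.51 mV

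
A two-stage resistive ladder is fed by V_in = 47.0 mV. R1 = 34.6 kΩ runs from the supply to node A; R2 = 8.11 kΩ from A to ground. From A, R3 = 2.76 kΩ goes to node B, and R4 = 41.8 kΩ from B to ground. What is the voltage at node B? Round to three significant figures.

V_B ≈ 7.30 mV

Looking into the second stage from A: R3 + R4 = 44.56 kΩ appears in parallel with R2.
Effective lower resistance at A: R2 ‖ 44.56 = 6.861 kΩ.
First divider: V_A = V_in · 6.861/(34.6 + 6.861) = 7.778 mV.
Then the unloaded second divider: V_B = V_A × R4/(R3+R4) = 7.778 × 0.9381 = 7.296 mV.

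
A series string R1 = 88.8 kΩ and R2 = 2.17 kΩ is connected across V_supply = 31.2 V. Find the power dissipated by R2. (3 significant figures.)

P ≈ 0.255 mW

The common current is I = 31.2/90.97 = 0.3430 mA.
V(R2) = I·R = 0.7442 V; P = V·I = 0.7442 × 0.3430 = 0.2553 mW.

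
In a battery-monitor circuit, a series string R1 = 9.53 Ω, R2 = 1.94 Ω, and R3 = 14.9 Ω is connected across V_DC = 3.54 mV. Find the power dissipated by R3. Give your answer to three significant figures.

P ≈ 0.269 µW

The common current is I = 3.54/26.37 = 0.1342 mA.
V(R3) = I·R = 2.000 mV; P = V·I = 2.000 × 0.1342 = 0.2685 µW.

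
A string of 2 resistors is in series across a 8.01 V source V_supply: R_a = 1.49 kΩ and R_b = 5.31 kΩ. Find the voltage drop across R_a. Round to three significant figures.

V ≈ 1.76 V

Series total: ΣR = 1.49 + 5.31 = 6.800 kΩ.
V = V_supply · R/ΣR = 8.01 × 0.2191 = 1.755 V.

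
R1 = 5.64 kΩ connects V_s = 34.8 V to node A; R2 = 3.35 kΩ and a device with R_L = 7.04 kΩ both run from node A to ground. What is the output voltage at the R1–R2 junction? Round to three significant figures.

V_out ≈ 9.99 V

The load sits in parallel with R2, giving an effective lower resistance R2' = R2·R_L/(R2+R_L) = 2.270 kΩ.
Now apply the divider: V_out = 34.8 × 0.2870 = 9.986 V.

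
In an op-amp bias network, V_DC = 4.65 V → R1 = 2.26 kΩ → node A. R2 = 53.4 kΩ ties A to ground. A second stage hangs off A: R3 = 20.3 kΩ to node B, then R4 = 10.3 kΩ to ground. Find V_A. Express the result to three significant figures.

Node A sees R2 in parallel with the series input of stage 2, R3 + R4 = 30.60 kΩ.
R2 ‖ (R3+R4) = 19.45 kΩ.
V_A = 4.65 × 19.45/(2.26 + 19.45) = 4.166 V.

V_A ≈ 4.17 V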